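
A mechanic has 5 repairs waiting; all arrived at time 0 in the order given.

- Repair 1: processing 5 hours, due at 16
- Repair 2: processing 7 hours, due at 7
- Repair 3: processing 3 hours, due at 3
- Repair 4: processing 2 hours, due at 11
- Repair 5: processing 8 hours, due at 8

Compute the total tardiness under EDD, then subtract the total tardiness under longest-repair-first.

EDD (increasing due date): Repair 3 Repair 2 Repair 5 Repair 4 Repair 1.
Repair 3: 0→3, due 3, tardiness 0
Repair 2: 3→10, due 7, tardiness 3
Repair 5: 10→18, due 8, tardiness 10
Repair 4: 18→20, due 11, tardiness 9
Repair 1: 20→25, due 16, tardiness 9
Sum = 0+3+10+9+9 = 31.
LPT (decreasing processing time): Repair 5 Repair 2 Repair 1 Repair 3 Repair 4.
Repair 5: 0→8, due 8, tardiness 0
Repair 2: 8→15, due 7, tardiness 8
Repair 1: 15→20, due 16, tardiness 4
Repair 3: 20→23, due 3, tardiness 20
Repair 4: 23→25, due 11, tardiness 14
Sum = 0+8+4+20+14 = 46.
Difference = 31 − 46 = -15.

-15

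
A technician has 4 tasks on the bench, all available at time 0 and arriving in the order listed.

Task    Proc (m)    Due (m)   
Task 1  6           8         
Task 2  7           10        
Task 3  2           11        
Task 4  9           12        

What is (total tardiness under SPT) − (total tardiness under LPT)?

SPT (increasing processing time): Task 3 Task 1 Task 2 Task 4.
Task 3: 0→2, due 11, tardiness 0
Task 1: 2→8, due 8, tardiness 0
Task 2: 8→15, due 10, tardiness 5
Task 4: 15→24, due 12, tardiness 12
Sum = 0+0+5+12 = 17.
LPT (decreasing processing time): Task 4 Task 2 Task 1 Task 3.
Task 4: 0→9, due 12, tardiness 0
Task 2: 9→16, due 10, tardiness 6
Task 1: 16→22, due 8, tardiness 14
Task 3: 22→24, due 11, tardiness 13
Sum = 0+6+14+13 = 33.
Difference = 17 − 33 = -16.

-16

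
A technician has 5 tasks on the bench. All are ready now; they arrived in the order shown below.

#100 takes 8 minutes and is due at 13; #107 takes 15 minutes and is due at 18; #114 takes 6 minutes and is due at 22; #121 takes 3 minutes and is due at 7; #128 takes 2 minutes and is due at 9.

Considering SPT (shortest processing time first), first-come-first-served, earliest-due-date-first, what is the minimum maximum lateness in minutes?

SPT (increasing processing time): #128 #121 #114 #100 #107.
#128: 0→2, due 9, lateness -7
#121: 2→5, due 7, lateness -2
#114: 5→11, due 22, lateness -11
#100: 11→19, due 13, lateness 6
#107: 19→34, due 18, lateness 16
Maximum = 16.
FIFO (arrival order): #100 #107 #114 #121 #128.
#100: 0→8, due 13, lateness -5
#107: 8→23, due 18, lateness 5
#114: 23→29, due 22, lateness 7
#121: 29→32, due 7, lateness 25
#128: 32→34, due 9, lateness 25
Maximum = 25.
EDD (increasing due date): #121 #128 #100 #107 #114.
#121: 0→3, due 7, lateness -4
#128: 3→5, due 9, lateness -4
#100: 5→13, due 13, lateness 0
#107: 13→28, due 18, lateness 10
#114: 28→34, due 22, lateness 12
Maximum = 12.
SPT 16, FIFO 25, EDD 12 → minimum 12.

12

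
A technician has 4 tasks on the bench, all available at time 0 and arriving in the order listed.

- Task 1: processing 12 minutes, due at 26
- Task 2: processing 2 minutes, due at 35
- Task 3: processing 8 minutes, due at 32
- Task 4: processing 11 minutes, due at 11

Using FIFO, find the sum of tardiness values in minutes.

22

FIFO (arrival order): Task 1 Task 2 Task 3 Task 4.
Task 1: 0→12, due 26, tardiness 0
Task 2: 12→14, due 35, tardiness 0
Task 3: 14→22, due 32, tardiness 0
Task 4: 22→33, due 11, tardiness 22
Sum = 0+0+0+22 = 22.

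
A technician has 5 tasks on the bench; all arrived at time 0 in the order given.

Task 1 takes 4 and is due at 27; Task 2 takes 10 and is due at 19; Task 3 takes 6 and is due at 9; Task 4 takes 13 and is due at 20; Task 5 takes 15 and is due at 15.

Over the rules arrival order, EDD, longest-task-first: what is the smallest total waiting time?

FIFO (arrival order): Task 1 Task 2 Task 3 Task 4 Task 5.
Task 1: waits 0, runs 0→4
Task 2: waits 4, runs 4→14
Task 3: waits 14, runs 14→20
Task 4: waits 20, runs 20→33
Task 5: waits 33, runs 33→48
Sum = 0+4+14+20+33 = 71.
EDD (increasing due date): Task 3 Task 5 Task 2 Task 4 Task 1.
Task 3: waits 0, runs 0→6
Task 5: waits 6, runs 6→21
Task 2: waits 21, runs 21→31
Task 4: waits 31, runs 31→44
Task 1: waits 44, runs 44→48
Sum = 0+6+21+31+44 = 102.
LPT (decreasing processing time): Task 5 Task 4 Task 2 Task 3 Task 1.
Task 5: waits 0, runs 0→15
Task 4: waits 15, runs 15→28
Task 2: waits 28, runs 28→38
Task 3: waits 38, runs 38→44
Task 1: waits 44, runs 44→48
Sum = 0+15+28+38+44 = 125.
FIFO 71, EDD 102, LPT 125 → minimum 71.

71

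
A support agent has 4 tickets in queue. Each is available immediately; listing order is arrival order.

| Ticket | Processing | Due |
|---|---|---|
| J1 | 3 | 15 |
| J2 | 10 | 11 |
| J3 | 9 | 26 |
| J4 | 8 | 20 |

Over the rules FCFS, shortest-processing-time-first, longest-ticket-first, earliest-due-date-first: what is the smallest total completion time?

FIFO (arrival order): J1 J2 J3 J4.
J1: 0→3
J2: 3→13
J3: 13→22
J4: 22→30
Sum = 3+13+22+30 = 68.
SPT (increasing processing time): J1 J4 J3 J2.
J1: 0→3
J4: 3→11
J3: 11→20
J2: 20→30
Sum = 3+11+20+30 = 64.
LPT (decreasing processing time): J2 J3 J4 J1.
J2: 0→10
J3: 10→19
J4: 19→27
J1: 27→30
Sum = 10+19+27+30 = 86.
EDD (increasing due date): J2 J1 J4 J3.
J2: 0→10
J1: 10→13
J4: 13→21
J3: 21→30
Sum = 10+13+21+30 = 74.
FIFO 68, SPT 64, LPT 86, EDD 74 → minimum 64.

64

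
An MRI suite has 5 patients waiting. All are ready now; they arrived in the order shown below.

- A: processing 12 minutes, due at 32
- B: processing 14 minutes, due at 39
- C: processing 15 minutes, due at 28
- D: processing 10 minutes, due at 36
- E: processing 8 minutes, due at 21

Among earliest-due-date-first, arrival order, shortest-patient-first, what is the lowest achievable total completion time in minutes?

EDD (increasing due date): E C A D B.
E: 0→8
C: 8→23
A: 23→35
D: 35→45
B: 45→59
Sum = 8+23+35+45+59 = 170.
FIFO (arrival order): A B C D E.
A: 0→12
B: 12→26
C: 26→41
D: 41→51
E: 51→59
Sum = 12+26+41+51+59 = 189.
SPT (increasing processing time): E D A B C.
E: 0→8
D: 8→18
A: 18→30
B: 30→44
C: 44→59
Sum = 8+18+30+44+59 = 159.
EDD 170, FIFO 189, SPT 159 → minimum 159.

159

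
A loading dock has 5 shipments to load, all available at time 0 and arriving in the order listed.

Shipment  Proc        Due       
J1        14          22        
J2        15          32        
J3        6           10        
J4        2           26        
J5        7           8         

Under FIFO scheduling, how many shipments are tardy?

FIFO (arrival order): J1 J2 J3 J4 J5.
J1: 0→14, due 22, tardiness 0
J2: 14→29, due 32, tardiness 0
J3: 29→35, due 10, tardiness 25
J4: 35→37, due 26, tardiness 11
J5: 37→44, due 8, tardiness 36
Late shipments: 3.

3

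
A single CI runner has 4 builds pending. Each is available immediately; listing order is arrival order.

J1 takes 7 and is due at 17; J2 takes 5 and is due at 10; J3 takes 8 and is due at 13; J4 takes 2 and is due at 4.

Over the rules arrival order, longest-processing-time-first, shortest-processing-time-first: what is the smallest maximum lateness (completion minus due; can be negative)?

9

FIFO (arrival order): J1 J2 J3 J4.
J1: 0→7, due 17, lateness -10
J2: 7→12, due 10, lateness 2
J3: 12→20, due 13, lateness 7
J4: 20→22, due 4, lateness 18
Maximum = 18.
LPT (decreasing processing time): J3 J1 J2 J4.
J3: 0→8, due 13, lateness -5
J1: 8→15, due 17, lateness -2
J2: 15→20, due 10, lateness 10
J4: 20→22, due 4, lateness 18
Maximum = 18.
SPT (increasing processing time): J4 J2 J1 J3.
J4: 0→2, due 4, lateness -2
J2: 2→7, due 10, lateness -3
J1: 7→14, due 17, lateness -3
J3: 14→22, due 13, lateness 9
Maximum = 9.
FIFO 18, LPT 18, SPT 9 → minimum 9.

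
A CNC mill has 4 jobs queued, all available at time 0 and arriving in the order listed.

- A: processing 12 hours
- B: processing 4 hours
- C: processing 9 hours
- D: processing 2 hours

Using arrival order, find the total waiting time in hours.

FIFO (arrival order): A B C D.
A: waits 0, runs 0→12
B: waits 12, runs 12→16
C: waits 16, runs 16→25
D: waits 25, runs 25→27
Sum = 0+12+16+25 = 53.

53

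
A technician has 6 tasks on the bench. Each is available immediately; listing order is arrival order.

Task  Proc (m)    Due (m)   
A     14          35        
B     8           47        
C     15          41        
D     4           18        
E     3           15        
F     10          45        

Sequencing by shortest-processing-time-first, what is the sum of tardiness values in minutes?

SPT (increasing processing time): E D B F A C.
E: 0→3, due 15, tardiness 0
D: 3→7, due 18, tardiness 0
B: 7→15, due 47, tardiness 0
F: 15→25, due 45, tardiness 0
A: 25→39, due 35, tardiness 4
C: 39→54, due 41, tardiness 13
Sum = 0+0+0+0+4+13 = 17.

17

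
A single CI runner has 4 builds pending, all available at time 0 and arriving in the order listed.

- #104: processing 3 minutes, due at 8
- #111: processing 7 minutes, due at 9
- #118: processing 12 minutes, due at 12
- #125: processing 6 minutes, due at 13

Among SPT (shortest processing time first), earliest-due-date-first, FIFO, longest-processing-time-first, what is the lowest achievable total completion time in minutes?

56

SPT (increasing processing time): #104 #125 #111 #118.
#104: 0→3
#125: 3→9
#111: 9→16
#118: 16→28
Sum = 3+9+16+28 = 56.
EDD (increasing due date): #104 #111 #118 #125.
#104: 0→3
#111: 3→10
#118: 10→22
#125: 22→28
Sum = 3+10+22+28 = 63.
FIFO (arrival order): #104 #111 #118 #125.
#104: 0→3
#111: 3→10
#118: 10→22
#125: 22→28
Sum = 3+10+22+28 = 63.
LPT (decreasing processing time): #118 #111 #125 #104.
#118: 0→12
#111: 12→19
#125: 19→25
#104: 25→28
Sum = 12+19+25+28 = 84.
SPT 56, EDD 63, FIFO 63, LPT 84 → minimum 56.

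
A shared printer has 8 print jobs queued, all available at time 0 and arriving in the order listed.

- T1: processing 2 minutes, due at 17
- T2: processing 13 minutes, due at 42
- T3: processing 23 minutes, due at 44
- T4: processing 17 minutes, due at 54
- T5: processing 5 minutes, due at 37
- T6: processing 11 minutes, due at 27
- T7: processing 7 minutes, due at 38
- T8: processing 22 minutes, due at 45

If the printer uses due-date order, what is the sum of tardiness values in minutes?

EDD (increasing due date): T1 T6 T5 T7 T2 T3 T8 T4.
T1: 0→2, due 17, tardiness 0
T6: 2→13, due 27, tardiness 0
T5: 13→18, due 37, tardiness 0
T7: 18→25, due 38, tardiness 0
T2: 25→38, due 42, tardiness 0
T3: 38→61, due 44, tardiness 17
T8: 61→83, due 45, tardiness 38
T4: 83→100, due 54, tardiness 46
Sum = 0+0+0+0+0+17+38+46 = 101.

101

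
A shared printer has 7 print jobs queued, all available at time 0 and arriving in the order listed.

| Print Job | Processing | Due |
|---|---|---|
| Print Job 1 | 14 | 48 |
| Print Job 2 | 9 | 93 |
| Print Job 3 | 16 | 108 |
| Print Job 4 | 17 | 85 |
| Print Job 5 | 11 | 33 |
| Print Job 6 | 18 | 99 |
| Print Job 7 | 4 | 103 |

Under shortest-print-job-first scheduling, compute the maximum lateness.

-9

SPT (increasing processing time): Print Job 7 Print Job 2 Print Job 5 Print Job 1 Print Job 3 Print Job 4 Print Job 6.
Print Job 7: 0→4, due 103, lateness -99
Print Job 2: 4→13, due 93, lateness -80
Print Job 5: 13→24, due 33, lateness -9
Print Job 1: 24→38, due 48, lateness -10
Print Job 3: 38→54, due 108, lateness -54
Print Job 4: 54→71, due 85, lateness -14
Print Job 6: 71→89, due 99, lateness -10
Maximum = -9.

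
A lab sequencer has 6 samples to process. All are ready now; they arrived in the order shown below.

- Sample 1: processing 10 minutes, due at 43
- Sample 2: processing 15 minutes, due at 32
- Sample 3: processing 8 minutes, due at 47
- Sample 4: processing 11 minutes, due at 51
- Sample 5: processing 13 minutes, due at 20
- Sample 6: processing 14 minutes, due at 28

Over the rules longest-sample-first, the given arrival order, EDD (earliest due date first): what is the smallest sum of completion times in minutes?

LPT (decreasing processing time): Sample 2 Sample 6 Sample 5 Sample 4 Sample 1 Sample 3.
Sample 2: 0→15
Sample 6: 15→29
Sample 5: 29→42
Sample 4: 42→53
Sample 1: 53→63
Sample 3: 63→71
Sum = 15+29+42+53+63+71 = 273.
FIFO (arrival order): Sample 1 Sample 2 Sample 3 Sample 4 Sample 5 Sample 6.
Sample 1: 0→10
Sample 2: 10→25
Sample 3: 25→33
Sample 4: 33→44
Sample 5: 44→57
Sample 6: 57→71
Sum = 10+25+33+44+57+71 = 240.
EDD (increasing due date): Sample 5 Sample 6 Sample 2 Sample 1 Sample 3 Sample 4.
Sample 5: 0→13
Sample 6: 13→27
Sample 2: 27→42
Sample 1: 42→52
Sample 3: 52→60
Sample 4: 60→71
Sum = 13+27+42+52+60+71 = 265.
LPT 273, FIFO 240, EDD 265 → minimum 240.

240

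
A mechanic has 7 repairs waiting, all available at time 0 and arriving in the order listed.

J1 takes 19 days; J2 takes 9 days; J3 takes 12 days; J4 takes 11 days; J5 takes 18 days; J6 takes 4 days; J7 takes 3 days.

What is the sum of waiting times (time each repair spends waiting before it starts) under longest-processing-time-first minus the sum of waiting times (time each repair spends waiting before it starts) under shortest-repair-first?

LPT (decreasing processing time): J1 J5 J3 J4 J2 J6 J7.
J1: waits 0, runs 0→19
J5: waits 19, runs 19→37
J3: waits 37, runs 37→49
J4: waits 49, runs 49→60
J2: waits 60, runs 60→69
J6: waits 69, runs 69→73
J7: waits 73, runs 73→76
Sum = 0+19+37+49+60+69+73 = 307.
SPT (increasing processing time): J7 J6 J2 J4 J3 J5 J1.
J7: waits 0, runs 0→3
J6: waits 3, runs 3→7
J2: waits 7, runs 7→16
J4: waits 16, runs 16→27
J3: waits 27, runs 27→39
J5: waits 39, runs 39→57
J1: waits 57, runs 57→76
Sum = 0+3+7+16+27+39+57 = 149.
Difference = 307 − 149 = 158.

158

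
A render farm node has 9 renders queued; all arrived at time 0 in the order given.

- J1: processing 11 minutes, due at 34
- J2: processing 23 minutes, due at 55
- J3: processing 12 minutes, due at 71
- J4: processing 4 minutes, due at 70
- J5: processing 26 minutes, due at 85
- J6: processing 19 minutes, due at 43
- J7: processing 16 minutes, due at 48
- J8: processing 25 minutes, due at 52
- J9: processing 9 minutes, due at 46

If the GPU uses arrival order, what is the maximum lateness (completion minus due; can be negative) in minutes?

99

FIFO (arrival order): J1 J2 J3 J4 J5 J6 J7 J8 J9.
J1: 0→11, due 34, lateness -23
J2: 11→34, due 55, lateness -21
J3: 34→46, due 71, lateness -25
J4: 46→50, due 70, lateness -20
J5: 50→76, due 85, lateness -9
J6: 76→95, due 43, lateness 52
J7: 95→111, due 48, lateness 63
J8: 111→136, due 52, lateness 84
J9: 136→145, due 46, lateness 99
Maximum = 99.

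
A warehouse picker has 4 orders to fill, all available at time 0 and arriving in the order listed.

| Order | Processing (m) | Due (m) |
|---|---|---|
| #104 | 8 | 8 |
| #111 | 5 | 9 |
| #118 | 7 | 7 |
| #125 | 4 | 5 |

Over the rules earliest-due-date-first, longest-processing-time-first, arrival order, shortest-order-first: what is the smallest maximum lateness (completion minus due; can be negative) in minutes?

15

EDD (increasing due date): #125 #118 #104 #111.
#125: 0→4, due 5, lateness -1
#118: 4→11, due 7, lateness 4
#104: 11→19, due 8, lateness 11
#111: 19→24, due 9, lateness 15
Maximum = 15.
LPT (decreasing processing time): #104 #118 #111 #125.
#104: 0→8, due 8, lateness 0
#118: 8→15, due 7, lateness 8
#111: 15→20, due 9, lateness 11
#125: 20→24, due 5, lateness 19
Maximum = 19.
FIFO (arrival order): #104 #111 #118 #125.
#104: 0→8, due 8, lateness 0
#111: 8→13, due 9, lateness 4
#118: 13→20, due 7, lateness 13
#125: 20→24, due 5, lateness 19
Maximum = 19.
SPT (increasing processing time): #125 #111 #118 #104.
#125: 0→4, due 5, lateness -1
#111: 4→9, due 9, lateness 0
#118: 9→16, due 7, lateness 9
#104: 16→24, due 8, lateness 16
Maximum = 16.
EDD 15, LPT 19, FIFO 19, SPT 16 → minimum 15.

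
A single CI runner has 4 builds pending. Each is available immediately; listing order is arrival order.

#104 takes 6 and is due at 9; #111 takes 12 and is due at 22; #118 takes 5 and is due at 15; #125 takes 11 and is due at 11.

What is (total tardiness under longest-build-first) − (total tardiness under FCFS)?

LPT (decreasing processing time): #111 #125 #104 #118.
#111: 0→12, due 22, tardiness 0
#125: 12→23, due 11, tardiness 12
#104: 23→29, due 9, tardiness 20
#118: 29→34, due 15, tardiness 19
Sum = 0+12+20+19 = 51.
FIFO (arrival order): #104 #111 #118 #125.
#104: 0→6, due 9, tardiness 0
#111: 6→18, due 22, tardiness 0
#118: 18→23, due 15, tardiness 8
#125: 23→34, due 11, tardiness 23
Sum = 0+0+8+23 = 31.
Difference = 51 − 31 = 20.

20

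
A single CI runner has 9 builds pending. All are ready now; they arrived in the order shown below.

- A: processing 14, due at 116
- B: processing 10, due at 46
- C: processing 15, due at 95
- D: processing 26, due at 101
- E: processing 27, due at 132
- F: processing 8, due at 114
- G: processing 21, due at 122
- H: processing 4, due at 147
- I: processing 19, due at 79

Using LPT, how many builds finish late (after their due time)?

5

LPT (decreasing processing time): E D G I C A B F H.
E: 0→27, due 132, tardiness 0
D: 27→53, due 101, tardiness 0
G: 53→74, due 122, tardiness 0
I: 74→93, due 79, tardiness 14
C: 93→108, due 95, tardiness 13
A: 108→122, due 116, tardiness 6
B: 122→132, due 46, tardiness 86
F: 132→140, due 114, tardiness 26
H: 140→144, due 147, tardiness 0
Late builds: 5.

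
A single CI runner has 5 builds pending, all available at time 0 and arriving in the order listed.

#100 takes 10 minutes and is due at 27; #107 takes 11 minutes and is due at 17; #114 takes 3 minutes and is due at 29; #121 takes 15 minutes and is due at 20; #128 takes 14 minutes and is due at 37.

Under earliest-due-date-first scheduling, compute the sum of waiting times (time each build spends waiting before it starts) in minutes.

EDD (increasing due date): #107 #121 #100 #114 #128.
#107: waits 0, runs 0→11
#121: waits 11, runs 11→26
#100: waits 26, runs 26→36
#114: waits 36, runs 36→39
#128: waits 39, runs 39→53
Sum = 0+11+26+36+39 = 112.

112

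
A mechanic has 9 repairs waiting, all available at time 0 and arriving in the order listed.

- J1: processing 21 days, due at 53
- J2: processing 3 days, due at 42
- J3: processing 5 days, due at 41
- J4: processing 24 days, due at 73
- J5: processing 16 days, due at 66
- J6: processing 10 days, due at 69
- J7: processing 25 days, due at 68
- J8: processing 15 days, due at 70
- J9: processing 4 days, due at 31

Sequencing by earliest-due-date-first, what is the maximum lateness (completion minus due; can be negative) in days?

EDD (increasing due date): J9 J3 J2 J1 J5 J7 J6 J8 J4.
J9: 0→4, due 31, lateness -27
J3: 4→9, due 41, lateness -32
J2: 9→12, due 42, lateness -30
J1: 12→33, due 53, lateness -20
J5: 33→49, due 66, lateness -17
J7: 49→74, due 68, lateness 6
J6: 74→84, due 69, lateness 15
J8: 84→99, due 70, lateness 29
J4: 99→123, due 73, lateness 50
Maximum = 50.

50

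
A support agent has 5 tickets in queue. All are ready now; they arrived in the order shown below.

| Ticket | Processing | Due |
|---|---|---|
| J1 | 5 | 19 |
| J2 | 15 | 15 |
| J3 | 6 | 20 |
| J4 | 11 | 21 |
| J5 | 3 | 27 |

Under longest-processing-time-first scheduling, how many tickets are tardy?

4

LPT (decreasing processing time): J2 J4 J3 J1 J5.
J2: 0→15, due 15, tardiness 0
J4: 15→26, due 21, tardiness 5
J3: 26→32, due 20, tardiness 12
J1: 32→37, due 19, tardiness 18
J5: 37→40, due 27, tardiness 13
Late tickets: 4.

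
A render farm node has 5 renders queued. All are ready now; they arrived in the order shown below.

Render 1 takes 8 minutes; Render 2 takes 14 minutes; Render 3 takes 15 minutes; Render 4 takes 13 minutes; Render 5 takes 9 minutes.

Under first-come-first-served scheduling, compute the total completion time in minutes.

FIFO (arrival order): Render 1 Render 2 Render 3 Render 4 Render 5.
Render 1: 0→8
Render 2: 8→22
Render 3: 22→37
Render 4: 37→50
Render 5: 50→59
Sum = 8+22+37+50+59 = 176.

176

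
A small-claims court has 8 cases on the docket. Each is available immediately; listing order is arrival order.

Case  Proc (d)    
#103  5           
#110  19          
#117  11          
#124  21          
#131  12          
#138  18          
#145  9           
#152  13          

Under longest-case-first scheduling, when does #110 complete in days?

LPT (decreasing processing time): #124 #110 #138 #152 #131 #117 #145 #103.
#124: 0→21
#110: 21→40

40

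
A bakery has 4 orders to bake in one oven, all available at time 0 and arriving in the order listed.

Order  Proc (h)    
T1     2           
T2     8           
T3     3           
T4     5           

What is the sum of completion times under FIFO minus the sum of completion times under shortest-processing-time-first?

8

FIFO (arrival order): T1 T2 T3 T4.
T1: 0→2
T2: 2→10
T3: 10→13
T4: 13→18
Sum = 2+10+13+18 = 43.
SPT (increasing processing time): T1 T3 T4 T2.
T1: 0→2
T3: 2→5
T4: 5→10
T2: 10→18
Sum = 2+5+10+18 = 35.
Difference = 43 − 35 = 8.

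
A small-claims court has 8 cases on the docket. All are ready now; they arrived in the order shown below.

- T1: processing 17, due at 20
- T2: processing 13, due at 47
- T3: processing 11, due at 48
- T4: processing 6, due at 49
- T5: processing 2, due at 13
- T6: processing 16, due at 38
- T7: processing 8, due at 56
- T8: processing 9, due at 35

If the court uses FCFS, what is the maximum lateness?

47

FIFO (arrival order): T1 T2 T3 T4 T5 T6 T7 T8.
T1: 0→17, due 20, lateness -3
T2: 17→30, due 47, lateness -17
T3: 30→41, due 48, lateness -7
T4: 41→47, due 49, lateness -2
T5: 47→49, due 13, lateness 36
T6: 49→65, due 38, lateness 27
T7: 65→73, due 56, lateness 17
T8: 73→82, due 35, lateness 47
Maximum = 47.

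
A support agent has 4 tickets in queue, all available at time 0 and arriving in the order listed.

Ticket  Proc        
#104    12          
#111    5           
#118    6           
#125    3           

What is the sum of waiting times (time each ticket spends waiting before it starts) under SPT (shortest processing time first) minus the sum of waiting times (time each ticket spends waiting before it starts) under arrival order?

SPT (increasing processing time): #125 #111 #118 #104.
#125: waits 0, runs 0→3
#111: waits 3, runs 3→8
#118: waits 8, runs 8→14
#104: waits 14, runs 14→26
Sum = 0+3+8+14 = 25.
FIFO (arrival order): #104 #111 #118 #125.
#104: waits 0, runs 0→12
#111: waits 12, runs 12→17
#118: waits 17, runs 17→23
#125: waits 23, runs 23→26
Sum = 0+12+17+23 = 52.
Difference = 25 − 52 = -27.

-27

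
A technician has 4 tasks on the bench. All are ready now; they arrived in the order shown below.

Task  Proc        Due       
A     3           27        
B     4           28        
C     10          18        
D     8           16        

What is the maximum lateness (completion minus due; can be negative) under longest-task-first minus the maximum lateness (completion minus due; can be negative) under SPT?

LPT (decreasing processing time): C D B A.
C: 0→10, due 18, lateness -8
D: 10→18, due 16, lateness 2
B: 18→22, due 28, lateness -6
A: 22→25, due 27, lateness -2
Maximum = 2.
SPT (increasing processing time): A B D C.
A: 0→3, due 27, lateness -24
B: 3→7, due 28, lateness -21
D: 7→15, due 16, lateness -1
C: 15→25, due 18, lateness 7
Maximum = 7.
Difference = 2 − 7 = -5.

-5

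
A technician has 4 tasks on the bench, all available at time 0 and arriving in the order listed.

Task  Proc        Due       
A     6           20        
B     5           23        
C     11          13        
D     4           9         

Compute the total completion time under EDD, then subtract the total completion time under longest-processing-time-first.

-10

EDD (increasing due date): D C A B.
D: 0→4
C: 4→15
A: 15→21
B: 21→26
Sum = 4+15+21+26 = 66.
LPT (decreasing processing time): C A B D.
C: 0→11
A: 11→17
B: 17→22
D: 22→26
Sum = 11+17+22+26 = 76.
Difference = 66 − 76 = -10.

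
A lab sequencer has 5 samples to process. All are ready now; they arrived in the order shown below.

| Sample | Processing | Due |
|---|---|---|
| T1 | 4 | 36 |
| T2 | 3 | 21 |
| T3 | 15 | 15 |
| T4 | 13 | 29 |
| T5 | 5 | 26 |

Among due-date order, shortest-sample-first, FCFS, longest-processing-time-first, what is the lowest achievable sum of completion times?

87

EDD (increasing due date): T3 T2 T5 T4 T1.
T3: 0→15
T2: 15→18
T5: 18→23
T4: 23→36
T1: 36→40
Sum = 15+18+23+36+40 = 132.
SPT (increasing processing time): T2 T1 T5 T4 T3.
T2: 0→3
T1: 3→7
T5: 7→12
T4: 12→25
T3: 25→40
Sum = 3+7+12+25+40 = 87.
FIFO (arrival order): T1 T2 T3 T4 T5.
T1: 0→4
T2: 4→7
T3: 7→22
T4: 22→35
T5: 35→40
Sum = 4+7+22+35+40 = 108.
LPT (decreasing processing time): T3 T4 T5 T1 T2.
T3: 0→15
T4: 15→28
T5: 28→33
T1: 33→37
T2: 37→40
Sum = 15+28+33+37+40 = 153.
EDD 132, SPT 87, FIFO 108, LPT 153 → minimum 87.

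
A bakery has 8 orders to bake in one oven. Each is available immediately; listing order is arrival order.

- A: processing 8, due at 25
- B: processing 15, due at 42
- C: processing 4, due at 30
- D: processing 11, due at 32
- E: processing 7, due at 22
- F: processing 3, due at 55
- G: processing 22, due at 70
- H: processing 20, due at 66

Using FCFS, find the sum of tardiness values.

53

FIFO (arrival order): A B C D E F G H.
A: 0→8, due 25, tardiness 0
B: 8→23, due 42, tardiness 0
C: 23→27, due 30, tardiness 0
D: 27→38, due 32, tardiness 6
E: 38→45, due 22, tardiness 23
F: 45→48, due 55, tardiness 0
G: 48→70, due 70, tardiness 0
H: 70→90, due 66, tardiness 24
Sum = 0+0+0+6+23+0+0+24 = 53.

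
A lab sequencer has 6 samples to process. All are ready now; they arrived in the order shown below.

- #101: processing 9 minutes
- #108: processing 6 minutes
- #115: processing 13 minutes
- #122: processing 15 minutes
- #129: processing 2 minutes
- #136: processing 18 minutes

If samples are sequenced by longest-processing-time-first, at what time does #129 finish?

LPT (decreasing processing time): #136 #122 #115 #101 #108 #129.
#136: 0→18
#122: 18→33
#115: 33→46
#101: 46→55
#108: 55→61
#129: 61→63

63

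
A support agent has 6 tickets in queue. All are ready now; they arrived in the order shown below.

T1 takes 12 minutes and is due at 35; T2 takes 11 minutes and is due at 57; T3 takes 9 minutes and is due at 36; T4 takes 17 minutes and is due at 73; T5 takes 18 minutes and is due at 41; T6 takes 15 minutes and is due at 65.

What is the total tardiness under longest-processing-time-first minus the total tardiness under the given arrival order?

LPT (decreasing processing time): T5 T4 T6 T1 T2 T3.
T5: 0→18, due 41, tardiness 0
T4: 18→35, due 73, tardiness 0
T6: 35→50, due 65, tardiness 0
T1: 50→62, due 35, tardiness 27
T2: 62→73, due 57, tardiness 16
T3: 73→82, due 36, tardiness 46
Sum = 0+0+0+27+16+46 = 89.
FIFO (arrival order): T1 T2 T3 T4 T5 T6.
T1: 0→12, due 35, tardiness 0
T2: 12→23, due 57, tardiness 0
T3: 23→32, due 36, tardiness 0
T4: 32→49, due 73, tardiness 0
T5: 49→67, due 41, tardiness 26
T6: 67→82, due 65, tardiness 17
Sum = 0+0+0+0+26+17 = 43.
Difference = 89 − 43 = 46.

46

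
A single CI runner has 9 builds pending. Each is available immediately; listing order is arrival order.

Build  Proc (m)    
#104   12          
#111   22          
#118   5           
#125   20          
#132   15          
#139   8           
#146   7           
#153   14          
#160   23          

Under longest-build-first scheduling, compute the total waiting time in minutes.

648

LPT (decreasing processing time): #160 #111 #125 #132 #153 #104 #139 #146 #118.
#160: waits 0, runs 0→23
#111: waits 23, runs 23→45
#125: waits 45, runs 45→65
#132: waits 65, runs 65→80
#153: waits 80, runs 80→94
#104: waits 94, runs 94→106
#139: waits 106, runs 106→114
#146: waits 114, runs 114→121
#118: waits 121, runs 121→126
Sum = 0+23+45+65+80+94+106+114+121 = 648.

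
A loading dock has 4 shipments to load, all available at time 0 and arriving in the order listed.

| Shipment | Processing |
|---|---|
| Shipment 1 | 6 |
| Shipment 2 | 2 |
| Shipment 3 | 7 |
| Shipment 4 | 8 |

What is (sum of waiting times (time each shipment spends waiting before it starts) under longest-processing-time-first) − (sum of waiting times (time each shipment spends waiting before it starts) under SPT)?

19

LPT (decreasing processing time): Shipment 4 Shipment 3 Shipment 1 Shipment 2.
Shipment 4: waits 0, runs 0→8
Shipment 3: waits 8, runs 8→15
Shipment 1: waits 15, runs 15→21
Shipment 2: waits 21, runs 21→23
Sum = 0+8+15+21 = 44.
SPT (increasing processing time): Shipment 2 Shipment 1 Shipment 3 Shipment 4.
Shipment 2: waits 0, runs 0→2
Shipment 1: waits 2, runs 2→8
Shipment 3: waits 8, runs 8→15
Shipment 4: waits 15, runs 15→23
Sum = 0+2+8+15 = 25.
Difference = 44 − 25 = 19.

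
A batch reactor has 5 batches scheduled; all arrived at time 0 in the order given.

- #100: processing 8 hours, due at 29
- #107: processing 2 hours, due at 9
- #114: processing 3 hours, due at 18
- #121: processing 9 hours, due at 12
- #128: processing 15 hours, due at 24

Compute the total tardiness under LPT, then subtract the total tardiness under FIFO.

36

LPT (decreasing processing time): #128 #121 #100 #114 #107.
#128: 0→15, due 24, tardiness 0
#121: 15→24, due 12, tardiness 12
#100: 24→32, due 29, tardiness 3
#114: 32→35, due 18, tardiness 17
#107: 35→37, due 9, tardiness 28
Sum = 0+12+3+17+28 = 60.
FIFO (arrival order): #100 #107 #114 #121 #128.
#100: 0→8, due 29, tardiness 0
#107: 8→10, due 9, tardiness 1
#114: 10→13, due 18, tardiness 0
#121: 13→22, due 12, tardiness 10
#128: 22→37, due 24, tardiness 13
Sum = 0+1+0+10+13 = 24.
Difference = 60 − 24 = 36.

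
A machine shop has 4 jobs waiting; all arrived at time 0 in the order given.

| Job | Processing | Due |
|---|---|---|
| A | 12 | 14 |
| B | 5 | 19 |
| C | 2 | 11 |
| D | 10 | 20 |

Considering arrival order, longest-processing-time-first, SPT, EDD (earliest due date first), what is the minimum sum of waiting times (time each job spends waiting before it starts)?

FIFO (arrival order): A B C D.
A: waits 0, runs 0→12
B: waits 12, runs 12→17
C: waits 17, runs 17→19
D: waits 19, runs 19→29
Sum = 0+12+17+19 = 48.
LPT (decreasing processing time): A D B C.
A: waits 0, runs 0→12
D: waits 12, runs 12→22
B: waits 22, runs 22→27
C: waits 27, runs 27→29
Sum = 0+12+22+27 = 61.
SPT (increasing processing time): C B D A.
C: waits 0, runs 0→2
B: waits 2, runs 2→7
D: waits 7, runs 7→17
A: waits 17, runs 17→29
Sum = 0+2+7+17 = 26.
EDD (increasing due date): C A B D.
C: waits 0, runs 0→2
A: waits 2, runs 2→14
B: waits 14, runs 14→19
D: waits 19, runs 19→29
Sum = 0+2+14+19 = 35.
FIFO 48, LPT 61, SPT 26, EDD 35 → minimum 26.

26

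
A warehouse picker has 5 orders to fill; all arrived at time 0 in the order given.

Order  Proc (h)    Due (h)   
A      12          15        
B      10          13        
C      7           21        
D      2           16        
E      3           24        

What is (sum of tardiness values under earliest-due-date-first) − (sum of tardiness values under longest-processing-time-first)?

EDD (increasing due date): B A D C E.
B: 0→10, due 13, tardiness 0
A: 10→22, due 15, tardiness 7
D: 22→24, due 16, tardiness 8
C: 24→31, due 21, tardiness 10
E: 31→34, due 24, tardiness 10
Sum = 0+7+8+10+10 = 35.
LPT (decreasing processing time): A B C E D.
A: 0→12, due 15, tardiness 0
B: 12→22, due 13, tardiness 9
C: 22→29, due 21, tardiness 8
E: 29→32, due 24, tardiness 8
D: 32→34, due 16, tardiness 18
Sum = 0+9+8+8+18 = 43.
Difference = 35 − 43 = -8.

-8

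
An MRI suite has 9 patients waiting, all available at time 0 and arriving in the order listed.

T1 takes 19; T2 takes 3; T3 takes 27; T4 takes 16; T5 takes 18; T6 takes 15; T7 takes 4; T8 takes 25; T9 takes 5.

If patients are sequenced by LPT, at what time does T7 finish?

129

LPT (decreasing processing time): T3 T8 T1 T5 T4 T6 T9 T7 T2.
T3: 0→27
T8: 27→52
T1: 52→71
T5: 71→89
T4: 89→105
T6: 105→120
T9: 120→125
T7: 125→129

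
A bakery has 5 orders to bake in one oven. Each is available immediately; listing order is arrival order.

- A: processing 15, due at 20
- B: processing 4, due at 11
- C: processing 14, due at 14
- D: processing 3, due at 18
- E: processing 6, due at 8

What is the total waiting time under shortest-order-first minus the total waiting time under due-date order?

-17

SPT (increasing processing time): D B E C A.
D: waits 0, runs 0→3
B: waits 3, runs 3→7
E: waits 7, runs 7→13
C: waits 13, runs 13→27
A: waits 27, runs 27→42
Sum = 0+3+7+13+27 = 50.
EDD (increasing due date): E B C D A.
E: waits 0, runs 0→6
B: waits 6, runs 6→10
C: waits 10, runs 10→24
D: waits 24, runs 24→27
A: waits 27, runs 27→42
Sum = 0+6+10+24+27 = 67.
Difference = 50 − 67 = -17.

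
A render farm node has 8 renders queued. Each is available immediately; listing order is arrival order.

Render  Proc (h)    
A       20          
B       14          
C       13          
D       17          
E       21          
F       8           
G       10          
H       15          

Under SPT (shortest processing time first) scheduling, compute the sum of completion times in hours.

454

SPT (increasing processing time): F G C B H D A E.
F: 0→8
G: 8→18
C: 18→31
B: 31→45
H: 45→60
D: 60→77
A: 77→97
E: 97→118
Sum = 8+18+31+45+60+77+97+118 = 454.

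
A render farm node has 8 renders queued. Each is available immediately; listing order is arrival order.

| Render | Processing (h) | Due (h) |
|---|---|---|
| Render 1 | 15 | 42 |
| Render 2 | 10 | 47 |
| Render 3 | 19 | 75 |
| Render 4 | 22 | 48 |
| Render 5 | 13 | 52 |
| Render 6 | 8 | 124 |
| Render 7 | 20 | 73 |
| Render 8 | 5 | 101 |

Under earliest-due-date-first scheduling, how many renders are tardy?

4

EDD (increasing due date): Render 1 Render 2 Render 4 Render 5 Render 7 Render 3 Render 8 Render 6.
Render 1: 0→15, due 42, tardiness 0
Render 2: 15→25, due 47, tardiness 0
Render 4: 25→47, due 48, tardiness 0
Render 5: 47→60, due 52, tardiness 8
Render 7: 60→80, due 73, tardiness 7
Render 3: 80→99, due 75, tardiness 24
Render 8: 99→104, due 101, tardiness 3
Render 6: 104→112, due 124, tardiness 0
Late renders: 4.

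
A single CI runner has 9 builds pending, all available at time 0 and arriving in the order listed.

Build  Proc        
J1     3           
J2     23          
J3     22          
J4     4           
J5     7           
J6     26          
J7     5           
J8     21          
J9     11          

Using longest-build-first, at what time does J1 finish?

122

LPT (decreasing processing time): J6 J2 J3 J8 J9 J5 J7 J4 J1.
J6: 0→26
J2: 26→49
J3: 49→71
J8: 71→92
J9: 92→103
J5: 103→110
J7: 110→115
J4: 115→119
J1: 119→122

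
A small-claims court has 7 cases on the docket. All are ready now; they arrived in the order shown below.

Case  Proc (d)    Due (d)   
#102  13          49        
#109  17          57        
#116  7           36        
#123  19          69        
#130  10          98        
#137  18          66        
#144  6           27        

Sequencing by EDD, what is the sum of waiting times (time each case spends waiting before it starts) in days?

EDD (increasing due date): #144 #116 #102 #109 #137 #123 #130.
#144: waits 0, runs 0→6
#116: waits 6, runs 6→13
#102: waits 13, runs 13→26
#109: waits 26, runs 26→43
#137: waits 43, runs 43→61
#123: waits 61, runs 61→80
#130: waits 80, runs 80→90
Sum = 0+6+13+26+43+61+80 = 229.

229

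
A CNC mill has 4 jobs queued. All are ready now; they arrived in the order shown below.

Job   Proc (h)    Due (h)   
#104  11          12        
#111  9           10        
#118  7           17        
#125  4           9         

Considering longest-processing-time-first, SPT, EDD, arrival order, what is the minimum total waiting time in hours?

LPT (decreasing processing time): #104 #111 #118 #125.
#104: waits 0, runs 0→11
#111: waits 11, runs 11→20
#118: waits 20, runs 20→27
#125: waits 27, runs 27→31
Sum = 0+11+20+27 = 58.
SPT (increasing processing time): #125 #118 #111 #104.
#125: waits 0, runs 0→4
#118: waits 4, runs 4→11
#111: waits 11, runs 11→20
#104: waits 20, runs 20→31
Sum = 0+4+11+20 = 35.
EDD (increasing due date): #125 #111 #104 #118.
#125: waits 0, runs 0→4
#111: waits 4, runs 4→13
#104: waits 13, runs 13→24
#118: waits 24, runs 24→31
Sum = 0+4+13+24 = 41.
FIFO (arrival order): #104 #111 #118 #125.
#104: waits 0, runs 0→11
#111: waits 11, runs 11→20
#118: waits 20, runs 20→27
#125: waits 27, runs 27→31
Sum = 0+11+20+27 = 58.
LPT 58, SPT 35, EDD 41, FIFO 58 → minimum 35.

35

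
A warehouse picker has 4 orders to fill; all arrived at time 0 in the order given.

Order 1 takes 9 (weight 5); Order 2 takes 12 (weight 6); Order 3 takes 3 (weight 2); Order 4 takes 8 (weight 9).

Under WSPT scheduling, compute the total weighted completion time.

WSPT (decreasing weight/processing-time ratio): Order 4 Order 3 Order 1 Order 2.
Order 4: finishes 8, weight 9, w·C = 72
Order 3: finishes 11, weight 2, w·C = 22
Order 1: finishes 20, weight 5, w·C = 100
Order 2: finishes 32, weight 6, w·C = 192
Sum = 72+22+100+192 = 386.

386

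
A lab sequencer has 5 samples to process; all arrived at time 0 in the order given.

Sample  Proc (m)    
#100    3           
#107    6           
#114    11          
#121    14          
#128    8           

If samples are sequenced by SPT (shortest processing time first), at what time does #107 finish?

9

SPT (increasing processing time): #100 #107 #128 #114 #121.
#100: 0→3
#107: 3→9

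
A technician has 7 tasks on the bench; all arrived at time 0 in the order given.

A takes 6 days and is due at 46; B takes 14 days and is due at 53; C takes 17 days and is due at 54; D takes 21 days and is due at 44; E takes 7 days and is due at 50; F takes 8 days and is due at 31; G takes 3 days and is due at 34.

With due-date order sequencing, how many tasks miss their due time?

2

EDD (increasing due date): F G D A E B C.
F: 0→8, due 31, tardiness 0
G: 8→11, due 34, tardiness 0
D: 11→32, due 44, tardiness 0
A: 32→38, due 46, tardiness 0
E: 38→45, due 50, tardiness 0
B: 45→59, due 53, tardiness 6
C: 59→76, due 54, tardiness 22
Late tasks: 2.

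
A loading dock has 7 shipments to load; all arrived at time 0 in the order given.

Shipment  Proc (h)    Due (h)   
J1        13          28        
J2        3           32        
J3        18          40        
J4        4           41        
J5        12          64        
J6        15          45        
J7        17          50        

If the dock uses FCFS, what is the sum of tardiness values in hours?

52

FIFO (arrival order): J1 J2 J3 J4 J5 J6 J7.
J1: 0→13, due 28, tardiness 0
J2: 13→16, due 32, tardiness 0
J3: 16→34, due 40, tardiness 0
J4: 34→38, due 41, tardiness 0
J5: 38→50, due 64, tardiness 0
J6: 50→65, due 45, tardiness 20
J7: 65→82, due 50, tardiness 32
Sum = 0+0+0+0+0+20+32 = 52.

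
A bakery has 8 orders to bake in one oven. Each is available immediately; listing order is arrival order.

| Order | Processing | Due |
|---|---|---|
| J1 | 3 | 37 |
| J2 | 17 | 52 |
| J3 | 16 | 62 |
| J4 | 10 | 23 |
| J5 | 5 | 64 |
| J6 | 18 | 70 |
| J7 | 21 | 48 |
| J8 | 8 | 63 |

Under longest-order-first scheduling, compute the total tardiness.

192

LPT (decreasing processing time): J7 J6 J2 J3 J4 J8 J5 J1.
J7: 0→21, due 48, tardiness 0
J6: 21→39, due 70, tardiness 0
J2: 39→56, due 52, tardiness 4
J3: 56→72, due 62, tardiness 10
J4: 72→82, due 23, tardiness 59
J8: 82→90, due 63, tardiness 27
J5: 90→95, due 64, tardiness 31
J1: 95→98, due 37, tardiness 61
Sum = 0+0+4+10+59+27+31+61 = 192.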